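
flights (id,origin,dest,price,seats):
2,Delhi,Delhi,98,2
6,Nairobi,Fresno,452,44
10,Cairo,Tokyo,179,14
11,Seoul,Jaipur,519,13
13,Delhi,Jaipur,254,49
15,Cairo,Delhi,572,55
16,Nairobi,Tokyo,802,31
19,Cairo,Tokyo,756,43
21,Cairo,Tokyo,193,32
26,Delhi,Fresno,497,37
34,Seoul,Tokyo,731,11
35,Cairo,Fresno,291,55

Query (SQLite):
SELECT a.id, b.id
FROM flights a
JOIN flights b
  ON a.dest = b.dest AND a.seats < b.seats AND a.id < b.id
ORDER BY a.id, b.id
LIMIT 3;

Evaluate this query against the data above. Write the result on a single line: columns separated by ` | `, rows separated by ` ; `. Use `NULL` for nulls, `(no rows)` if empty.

2 | 15 ; 6 | 35 ; 10 | 16

Pairs (a,b) with same dest, a.seats < b.seats, a.id < b.id.
dest groups: Delhi:{2,15} Fresno:{6,26,35} Jaipur:{11,13} Tokyo:{10,16,19,21,34}
Ordered by (a.id, b.id); first 3.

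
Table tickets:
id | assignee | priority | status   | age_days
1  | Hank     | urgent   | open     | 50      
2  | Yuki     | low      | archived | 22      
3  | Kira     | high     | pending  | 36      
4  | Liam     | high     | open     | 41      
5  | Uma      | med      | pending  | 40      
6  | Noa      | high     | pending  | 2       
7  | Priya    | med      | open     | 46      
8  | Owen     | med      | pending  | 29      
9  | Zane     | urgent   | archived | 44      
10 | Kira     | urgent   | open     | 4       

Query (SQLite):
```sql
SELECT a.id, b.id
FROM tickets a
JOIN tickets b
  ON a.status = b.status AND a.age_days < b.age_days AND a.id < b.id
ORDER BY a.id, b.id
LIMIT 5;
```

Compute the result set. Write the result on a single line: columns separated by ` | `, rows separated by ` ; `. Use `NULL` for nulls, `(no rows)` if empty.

2 | 9 ; 3 | 5 ; 4 | 7 ; 6 | 8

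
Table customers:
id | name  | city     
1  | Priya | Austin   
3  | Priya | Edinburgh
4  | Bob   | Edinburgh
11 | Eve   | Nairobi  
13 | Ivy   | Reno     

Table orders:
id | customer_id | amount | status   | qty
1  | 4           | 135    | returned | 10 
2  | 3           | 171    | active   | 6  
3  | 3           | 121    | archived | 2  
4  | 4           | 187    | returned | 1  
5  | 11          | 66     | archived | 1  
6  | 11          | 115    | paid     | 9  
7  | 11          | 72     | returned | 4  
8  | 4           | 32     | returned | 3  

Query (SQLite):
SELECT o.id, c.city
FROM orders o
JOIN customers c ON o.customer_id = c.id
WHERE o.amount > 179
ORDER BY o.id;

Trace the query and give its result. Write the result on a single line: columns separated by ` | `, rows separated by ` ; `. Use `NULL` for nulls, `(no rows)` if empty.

4 | Edinburgh

Each orders row matches the customers row where customer_id = customers.id.
Then keep rows with o.amount > 179.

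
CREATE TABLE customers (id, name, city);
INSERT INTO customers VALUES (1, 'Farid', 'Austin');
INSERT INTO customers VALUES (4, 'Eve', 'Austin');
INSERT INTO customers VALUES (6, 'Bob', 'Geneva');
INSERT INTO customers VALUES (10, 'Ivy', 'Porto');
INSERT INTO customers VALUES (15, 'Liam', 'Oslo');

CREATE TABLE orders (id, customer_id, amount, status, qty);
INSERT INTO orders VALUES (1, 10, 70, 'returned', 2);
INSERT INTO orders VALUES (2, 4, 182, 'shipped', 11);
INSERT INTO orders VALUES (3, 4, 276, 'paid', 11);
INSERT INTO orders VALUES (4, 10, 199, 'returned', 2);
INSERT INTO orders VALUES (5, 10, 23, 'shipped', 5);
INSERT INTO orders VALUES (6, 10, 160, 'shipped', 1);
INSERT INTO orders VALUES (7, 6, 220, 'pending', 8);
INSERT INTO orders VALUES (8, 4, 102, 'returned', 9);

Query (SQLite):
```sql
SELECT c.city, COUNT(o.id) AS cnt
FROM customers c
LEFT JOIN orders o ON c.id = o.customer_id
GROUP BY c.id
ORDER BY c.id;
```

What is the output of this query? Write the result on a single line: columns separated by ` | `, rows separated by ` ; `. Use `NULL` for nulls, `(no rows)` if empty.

LEFT JOIN keeps every customers row; unmatched ones get NULL for orders columns.
Group by customers.id and compute COUNT(o.id). COUNT(col) of an all-NULL group is 0.
  1: ids {—} → COUNT(o.id)=0
  4: ids {2, 3, 8} → COUNT(o.id)=3
  6: ids {7} → COUNT(o.id)=1
  10: ids {1, 4, 5, 6} → COUNT(o.id)=4
  15: ids {—} → COUNT(o.id)=0

Austin | 0 ; Austin | 3 ; Geneva | 1 ; Porto | 4 ; Oslo | 0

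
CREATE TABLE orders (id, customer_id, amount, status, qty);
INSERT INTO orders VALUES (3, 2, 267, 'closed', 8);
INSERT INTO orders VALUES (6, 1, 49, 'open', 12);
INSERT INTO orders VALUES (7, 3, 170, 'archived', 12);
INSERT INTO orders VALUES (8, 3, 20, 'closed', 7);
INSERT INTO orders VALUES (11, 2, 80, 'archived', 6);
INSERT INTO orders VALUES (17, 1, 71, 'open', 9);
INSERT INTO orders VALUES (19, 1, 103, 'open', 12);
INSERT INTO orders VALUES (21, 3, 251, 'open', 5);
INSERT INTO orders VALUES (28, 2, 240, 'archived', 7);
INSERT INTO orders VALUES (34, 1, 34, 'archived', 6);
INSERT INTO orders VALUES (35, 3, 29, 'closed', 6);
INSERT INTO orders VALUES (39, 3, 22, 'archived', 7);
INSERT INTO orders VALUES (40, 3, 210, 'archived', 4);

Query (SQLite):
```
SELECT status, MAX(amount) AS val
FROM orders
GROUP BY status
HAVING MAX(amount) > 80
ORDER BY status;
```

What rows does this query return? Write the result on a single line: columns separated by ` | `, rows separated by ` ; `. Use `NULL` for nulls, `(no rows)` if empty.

archived | 240 ; closed | 267 ; open | 251

Partition orders by status; compute MAX(amount) within each group.
HAVING: keep groups where MAX(amount) > 80.
  archived: ids {7, 11, 28, 34, 39, 40} → MAX(amount)=240
  closed: ids {3, 8, 35} → MAX(amount)=267
  open: ids {6, 17, 19, 21} → MAX(amount)=251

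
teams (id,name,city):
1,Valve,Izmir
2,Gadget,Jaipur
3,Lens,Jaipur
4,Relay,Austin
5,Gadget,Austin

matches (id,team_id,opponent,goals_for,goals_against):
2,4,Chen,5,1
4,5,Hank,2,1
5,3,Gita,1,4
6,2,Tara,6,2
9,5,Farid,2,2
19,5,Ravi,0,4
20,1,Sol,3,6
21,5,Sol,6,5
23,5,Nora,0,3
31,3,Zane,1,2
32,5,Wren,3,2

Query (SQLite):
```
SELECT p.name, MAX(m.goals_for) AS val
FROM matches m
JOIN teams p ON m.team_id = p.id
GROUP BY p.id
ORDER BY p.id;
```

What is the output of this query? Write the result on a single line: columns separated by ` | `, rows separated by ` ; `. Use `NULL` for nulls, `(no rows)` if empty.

Join each matches row to its teams via team_id.
Group joined rows by teams.id; compute MAX(m.goals_for) per group.
  1: ids {20} → MAX(m.goals_for)=3
  2: ids {6} → MAX(m.goals_for)=6
  3: ids {5, 31} → MAX(m.goals_for)=1
  4: ids {2} → MAX(m.goals_for)=5
  5: ids {4, 9, 19, 21, 23, 32} → MAX(m.goals_for)=6

Valve | 3 ; Gadget | 6 ; Lens | 1 ; Relay | 5 ; Gadget | 6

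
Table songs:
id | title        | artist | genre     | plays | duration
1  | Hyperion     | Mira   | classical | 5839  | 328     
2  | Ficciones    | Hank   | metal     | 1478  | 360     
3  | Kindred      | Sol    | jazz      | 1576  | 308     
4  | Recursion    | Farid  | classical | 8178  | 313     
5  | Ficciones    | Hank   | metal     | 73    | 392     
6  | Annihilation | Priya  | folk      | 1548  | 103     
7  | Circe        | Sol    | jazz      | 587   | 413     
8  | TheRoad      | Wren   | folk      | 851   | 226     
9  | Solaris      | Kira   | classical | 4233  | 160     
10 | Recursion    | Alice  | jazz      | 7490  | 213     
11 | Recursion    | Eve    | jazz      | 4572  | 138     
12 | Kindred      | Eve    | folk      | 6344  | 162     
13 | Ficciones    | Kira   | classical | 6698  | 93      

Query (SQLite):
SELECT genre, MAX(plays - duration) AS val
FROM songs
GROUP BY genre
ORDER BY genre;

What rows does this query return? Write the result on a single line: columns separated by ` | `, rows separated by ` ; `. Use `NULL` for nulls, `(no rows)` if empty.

For each row compute plays - duration.
Group by genre; take MAX of the expression per group.
  classical: ids {1, 4, 9, 13} → MAX(plays - duration)=7865
  folk: ids {6, 8, 12} → MAX(plays - duration)=6182
  jazz: ids {3, 7, 10, 11} → MAX(plays - duration)=7277
  metal: ids {2, 5} → MAX(plays - duration)=1118

classical | 7865 ; folk | 6182 ; jazz | 7277 ; metal | 1118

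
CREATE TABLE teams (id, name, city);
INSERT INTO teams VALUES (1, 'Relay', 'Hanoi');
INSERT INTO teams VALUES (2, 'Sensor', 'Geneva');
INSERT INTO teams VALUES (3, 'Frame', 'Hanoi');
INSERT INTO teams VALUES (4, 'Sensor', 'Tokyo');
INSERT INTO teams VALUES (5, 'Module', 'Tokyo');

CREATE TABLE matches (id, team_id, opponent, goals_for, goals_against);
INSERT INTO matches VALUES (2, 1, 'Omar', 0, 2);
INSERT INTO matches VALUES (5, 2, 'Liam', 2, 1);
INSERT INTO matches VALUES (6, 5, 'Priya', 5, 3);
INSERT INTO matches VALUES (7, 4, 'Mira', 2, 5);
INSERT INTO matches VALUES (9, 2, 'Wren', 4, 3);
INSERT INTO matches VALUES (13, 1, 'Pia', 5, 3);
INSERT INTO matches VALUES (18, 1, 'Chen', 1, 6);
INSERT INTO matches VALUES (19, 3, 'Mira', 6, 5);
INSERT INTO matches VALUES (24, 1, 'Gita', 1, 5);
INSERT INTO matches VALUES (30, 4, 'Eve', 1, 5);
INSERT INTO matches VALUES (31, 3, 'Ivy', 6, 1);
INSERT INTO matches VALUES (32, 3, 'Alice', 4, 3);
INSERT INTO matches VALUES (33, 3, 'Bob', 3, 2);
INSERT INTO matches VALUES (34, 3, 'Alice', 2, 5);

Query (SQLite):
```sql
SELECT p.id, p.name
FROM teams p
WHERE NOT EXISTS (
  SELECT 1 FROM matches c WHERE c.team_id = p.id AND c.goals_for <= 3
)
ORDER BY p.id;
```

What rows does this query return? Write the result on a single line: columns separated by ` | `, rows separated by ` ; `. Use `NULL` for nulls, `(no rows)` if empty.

5 | Module

For each teams row, check whether any matches with matching team_id has goals_for <= 3.
Keep rows where that is false.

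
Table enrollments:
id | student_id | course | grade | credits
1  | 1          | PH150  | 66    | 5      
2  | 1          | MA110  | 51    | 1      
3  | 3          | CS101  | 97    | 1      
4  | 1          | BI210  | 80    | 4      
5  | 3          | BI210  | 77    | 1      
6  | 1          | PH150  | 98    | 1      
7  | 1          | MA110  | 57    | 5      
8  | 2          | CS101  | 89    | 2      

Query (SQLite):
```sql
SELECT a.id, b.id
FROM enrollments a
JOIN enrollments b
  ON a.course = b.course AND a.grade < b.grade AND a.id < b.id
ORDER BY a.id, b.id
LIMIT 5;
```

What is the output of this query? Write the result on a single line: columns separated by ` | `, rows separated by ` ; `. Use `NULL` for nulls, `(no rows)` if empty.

Pairs (a,b) with same course, a.grade < b.grade, a.id < b.id.
course groups: BI210:{4,5} CS101:{3,8} MA110:{2,7} PH150:{1,6}
Ordered by (a.id, b.id); first 5.

1 | 6 ; 2 | 7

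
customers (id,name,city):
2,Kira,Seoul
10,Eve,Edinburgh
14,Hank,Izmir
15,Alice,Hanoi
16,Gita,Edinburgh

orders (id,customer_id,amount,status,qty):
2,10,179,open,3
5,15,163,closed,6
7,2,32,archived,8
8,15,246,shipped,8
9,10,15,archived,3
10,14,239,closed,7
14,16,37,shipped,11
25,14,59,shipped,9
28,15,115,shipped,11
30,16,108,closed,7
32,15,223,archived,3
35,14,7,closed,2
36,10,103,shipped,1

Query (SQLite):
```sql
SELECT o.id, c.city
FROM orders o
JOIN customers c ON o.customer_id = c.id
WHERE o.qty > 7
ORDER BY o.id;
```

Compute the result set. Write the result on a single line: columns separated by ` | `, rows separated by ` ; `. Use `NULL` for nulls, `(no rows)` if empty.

Each orders row matches the customers row where customer_id = customers.id.
Then keep rows with o.qty > 7.

7 | Seoul ; 8 | Hanoi ; 14 | Edinburgh ; 25 | Izmir ; 28 | Hanoi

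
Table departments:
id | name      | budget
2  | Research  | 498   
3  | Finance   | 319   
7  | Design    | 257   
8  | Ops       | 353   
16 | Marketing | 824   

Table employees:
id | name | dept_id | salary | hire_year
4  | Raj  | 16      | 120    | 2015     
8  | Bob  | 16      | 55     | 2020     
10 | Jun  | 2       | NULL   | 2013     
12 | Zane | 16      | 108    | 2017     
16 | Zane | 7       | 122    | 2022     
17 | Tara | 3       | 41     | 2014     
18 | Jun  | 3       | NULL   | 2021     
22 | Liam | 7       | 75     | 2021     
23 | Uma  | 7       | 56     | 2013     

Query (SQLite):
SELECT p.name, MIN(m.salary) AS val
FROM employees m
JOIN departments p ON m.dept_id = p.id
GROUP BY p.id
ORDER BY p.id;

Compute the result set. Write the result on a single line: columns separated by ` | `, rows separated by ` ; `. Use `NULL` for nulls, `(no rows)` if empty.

Join each employees row to its departments via dept_id.
Group joined rows by departments.id; compute MIN(m.salary) per group.
  2: ids {10} → MIN(m.salary)=NULL
  3: ids {17, 18} → MIN(m.salary)=41
  7: ids {16, 22, 23} → MIN(m.salary)=56
  16: ids {4, 8, 12} → MIN(m.salary)=55

Research | NULL ; Finance | 41 ; Design | 56 ; Marketing | 55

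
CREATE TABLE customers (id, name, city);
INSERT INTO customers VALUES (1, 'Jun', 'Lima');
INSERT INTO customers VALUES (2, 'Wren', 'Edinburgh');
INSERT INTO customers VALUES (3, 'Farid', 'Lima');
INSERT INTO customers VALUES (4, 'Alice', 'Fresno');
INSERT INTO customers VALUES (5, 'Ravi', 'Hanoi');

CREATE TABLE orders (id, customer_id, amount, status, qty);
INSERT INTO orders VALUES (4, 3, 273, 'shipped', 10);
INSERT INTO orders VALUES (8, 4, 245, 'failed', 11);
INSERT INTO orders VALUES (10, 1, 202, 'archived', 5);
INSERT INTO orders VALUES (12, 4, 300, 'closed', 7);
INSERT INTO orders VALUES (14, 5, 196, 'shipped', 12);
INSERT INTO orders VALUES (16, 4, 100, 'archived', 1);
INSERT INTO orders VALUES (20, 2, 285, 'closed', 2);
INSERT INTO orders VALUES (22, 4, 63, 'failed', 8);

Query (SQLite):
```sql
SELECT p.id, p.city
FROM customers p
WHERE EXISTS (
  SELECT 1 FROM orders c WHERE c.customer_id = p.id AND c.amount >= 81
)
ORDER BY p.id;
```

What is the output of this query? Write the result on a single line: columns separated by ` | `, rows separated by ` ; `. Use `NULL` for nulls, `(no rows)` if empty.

1 | Lima ; 2 | Edinburgh ; 3 | Lima ; 4 | Fresno ; 5 | Hanoi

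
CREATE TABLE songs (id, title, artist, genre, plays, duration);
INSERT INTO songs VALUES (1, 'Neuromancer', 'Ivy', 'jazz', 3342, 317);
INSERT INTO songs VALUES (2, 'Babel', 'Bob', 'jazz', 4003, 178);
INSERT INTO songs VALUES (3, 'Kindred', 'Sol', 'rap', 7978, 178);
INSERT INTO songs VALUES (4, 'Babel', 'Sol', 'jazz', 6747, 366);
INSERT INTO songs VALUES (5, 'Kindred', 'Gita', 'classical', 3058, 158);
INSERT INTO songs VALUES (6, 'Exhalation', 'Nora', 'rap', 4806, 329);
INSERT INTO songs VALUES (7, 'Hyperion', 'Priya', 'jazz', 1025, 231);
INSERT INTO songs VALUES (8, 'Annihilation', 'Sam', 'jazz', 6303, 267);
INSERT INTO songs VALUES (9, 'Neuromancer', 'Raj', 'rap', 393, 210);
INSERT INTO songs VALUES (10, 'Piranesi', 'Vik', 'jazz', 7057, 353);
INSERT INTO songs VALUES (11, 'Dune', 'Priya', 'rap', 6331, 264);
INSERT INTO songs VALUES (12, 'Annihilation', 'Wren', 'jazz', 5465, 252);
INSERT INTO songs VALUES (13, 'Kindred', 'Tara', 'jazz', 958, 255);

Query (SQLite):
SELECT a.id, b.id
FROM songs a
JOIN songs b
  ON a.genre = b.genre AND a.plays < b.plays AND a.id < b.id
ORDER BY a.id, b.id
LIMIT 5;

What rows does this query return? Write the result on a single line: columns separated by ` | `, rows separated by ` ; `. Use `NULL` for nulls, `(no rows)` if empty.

Pairs (a,b) with same genre, a.plays < b.plays, a.id < b.id.
genre groups: classical:{5} jazz:{1,2,4,7,8,10,12,13} rap:{3,6,9,11}
Ordered by (a.id, b.id); first 5.

1 | 2 ; 1 | 4 ; 1 | 8 ; 1 | 10 ; 1 | 12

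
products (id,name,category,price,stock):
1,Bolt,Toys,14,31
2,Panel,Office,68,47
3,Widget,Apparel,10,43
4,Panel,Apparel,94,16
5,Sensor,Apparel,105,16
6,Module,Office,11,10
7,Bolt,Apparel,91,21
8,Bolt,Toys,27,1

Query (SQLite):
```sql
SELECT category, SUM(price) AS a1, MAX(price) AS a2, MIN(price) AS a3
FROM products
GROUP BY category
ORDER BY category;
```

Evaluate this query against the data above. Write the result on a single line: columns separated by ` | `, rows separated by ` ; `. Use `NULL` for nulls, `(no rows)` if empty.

Apparel | 300 | 105 | 10 ; Office | 79 | 68 | 11 ; Toys | 41 | 27 | 14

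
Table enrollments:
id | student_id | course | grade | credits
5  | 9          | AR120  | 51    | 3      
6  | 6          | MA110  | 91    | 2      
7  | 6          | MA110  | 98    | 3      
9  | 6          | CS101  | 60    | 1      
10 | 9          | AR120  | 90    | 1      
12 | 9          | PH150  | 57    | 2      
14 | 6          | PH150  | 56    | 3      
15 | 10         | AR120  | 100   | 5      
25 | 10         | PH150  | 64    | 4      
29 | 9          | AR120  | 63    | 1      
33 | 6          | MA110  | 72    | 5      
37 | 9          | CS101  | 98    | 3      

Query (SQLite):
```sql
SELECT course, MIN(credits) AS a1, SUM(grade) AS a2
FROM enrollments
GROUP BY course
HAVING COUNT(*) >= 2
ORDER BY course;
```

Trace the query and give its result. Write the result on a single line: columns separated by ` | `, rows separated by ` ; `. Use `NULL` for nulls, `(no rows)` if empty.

AR120 | 1 | 304 ; CS101 | 1 | 158 ; MA110 | 2 | 261 ; PH150 | 2 | 177

Group enrollments by course.
Per group compute: MIN(credits), SUM(grade).
HAVING: drop groups with fewer than 2 rows.
  AR120: ids {5, 10, 15, 29} → MIN(credits)=1, SUM(grade)=304
  CS101: ids {9, 37} → MIN(credits)=1, SUM(grade)=158
  MA110: ids {6, 7, 33} → MIN(credits)=2, SUM(grade)=261
  PH150: ids {12, 14, 25} → MIN(credits)=2, SUM(grade)=177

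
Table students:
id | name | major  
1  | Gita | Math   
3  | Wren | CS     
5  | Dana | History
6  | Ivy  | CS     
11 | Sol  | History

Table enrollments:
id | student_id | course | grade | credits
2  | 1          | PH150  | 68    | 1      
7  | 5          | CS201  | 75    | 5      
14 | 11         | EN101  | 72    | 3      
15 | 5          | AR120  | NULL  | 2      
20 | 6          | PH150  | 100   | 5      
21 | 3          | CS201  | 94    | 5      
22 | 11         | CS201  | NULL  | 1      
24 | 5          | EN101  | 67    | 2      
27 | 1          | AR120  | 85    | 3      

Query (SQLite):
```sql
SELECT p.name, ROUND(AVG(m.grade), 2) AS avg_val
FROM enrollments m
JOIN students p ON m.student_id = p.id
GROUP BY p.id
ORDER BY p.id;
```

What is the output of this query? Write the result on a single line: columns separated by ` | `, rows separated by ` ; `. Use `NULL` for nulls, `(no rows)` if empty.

Gita | 76.5 ; Wren | 94 ; Dana | 71 ; Ivy | 100 ; Sol | 72

Join each enrollments row to its students via student_id.
Group joined rows by students.id; compute ROUND(AVG(m.grade), 2) per group.
  1: ids {2, 27} → ROUND(AVG(m.grade), 2)=76.5
  3: ids {21} → ROUND(AVG(m.grade), 2)=94
  5: ids {7, 15, 24} → ROUND(AVG(m.grade), 2)=71
  6: ids {20} → ROUND(AVG(m.grade), 2)=100
  11: ids {14, 22} → ROUND(AVG(m.grade), 2)=72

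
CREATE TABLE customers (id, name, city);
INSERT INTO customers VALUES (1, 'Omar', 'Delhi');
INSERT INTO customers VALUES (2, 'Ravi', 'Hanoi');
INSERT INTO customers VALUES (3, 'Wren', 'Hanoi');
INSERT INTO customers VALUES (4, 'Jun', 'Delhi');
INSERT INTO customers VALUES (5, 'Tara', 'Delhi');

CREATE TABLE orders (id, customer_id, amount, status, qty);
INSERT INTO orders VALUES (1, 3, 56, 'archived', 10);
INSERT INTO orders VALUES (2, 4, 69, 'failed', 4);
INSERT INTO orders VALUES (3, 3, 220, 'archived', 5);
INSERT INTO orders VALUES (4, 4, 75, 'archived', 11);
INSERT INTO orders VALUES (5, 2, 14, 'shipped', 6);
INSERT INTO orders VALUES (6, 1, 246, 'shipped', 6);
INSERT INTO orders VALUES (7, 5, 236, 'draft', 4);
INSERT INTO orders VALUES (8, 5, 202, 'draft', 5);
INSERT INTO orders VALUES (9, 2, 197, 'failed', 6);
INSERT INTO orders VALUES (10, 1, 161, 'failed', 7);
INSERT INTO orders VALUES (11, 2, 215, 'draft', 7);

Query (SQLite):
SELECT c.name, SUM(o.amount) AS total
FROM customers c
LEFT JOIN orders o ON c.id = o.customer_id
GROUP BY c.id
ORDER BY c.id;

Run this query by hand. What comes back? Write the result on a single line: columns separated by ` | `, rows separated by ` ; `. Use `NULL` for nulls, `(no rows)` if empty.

Omar | 407 ; Ravi | 426 ; Wren | 276 ; Jun | 144 ; Tara | 438

LEFT JOIN keeps every customers row; unmatched ones get NULL for orders columns.
Group by customers.id and compute SUM(o.amount). SUM over an all-NULL group is NULL.
  1: ids {6, 10} → SUM(o.amount)=407
  2: ids {5, 9, 11} → SUM(o.amount)=426
  3: ids {1, 3} → SUM(o.amount)=276
  4: ids {2, 4} → SUM(o.amount)=144
  5: ids {7, 8} → SUM(o.amount)=438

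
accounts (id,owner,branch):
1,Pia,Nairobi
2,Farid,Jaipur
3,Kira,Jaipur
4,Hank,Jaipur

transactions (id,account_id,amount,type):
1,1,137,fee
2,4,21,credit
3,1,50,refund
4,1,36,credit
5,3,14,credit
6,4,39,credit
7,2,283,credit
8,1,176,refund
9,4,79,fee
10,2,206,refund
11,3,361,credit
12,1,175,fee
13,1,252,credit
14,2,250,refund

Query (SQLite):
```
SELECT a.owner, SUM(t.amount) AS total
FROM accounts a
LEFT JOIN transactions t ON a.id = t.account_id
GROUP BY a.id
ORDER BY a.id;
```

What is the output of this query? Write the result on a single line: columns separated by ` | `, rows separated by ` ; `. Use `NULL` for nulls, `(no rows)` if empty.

LEFT JOIN keeps every accounts row; unmatched ones get NULL for transactions columns.
Group by accounts.id and compute SUM(t.amount). SUM over an all-NULL group is NULL.
  1: ids {1, 3, 4, 8, 12, 13} → SUM(t.amount)=826
  2: ids {7, 10, 14} → SUM(t.amount)=739
  3: ids {5, 11} → SUM(t.amount)=375
  4: ids {2, 6, 9} → SUM(t.amount)=139

Pia | 826 ; Farid | 739 ; Kira | 375 ; Hank | 139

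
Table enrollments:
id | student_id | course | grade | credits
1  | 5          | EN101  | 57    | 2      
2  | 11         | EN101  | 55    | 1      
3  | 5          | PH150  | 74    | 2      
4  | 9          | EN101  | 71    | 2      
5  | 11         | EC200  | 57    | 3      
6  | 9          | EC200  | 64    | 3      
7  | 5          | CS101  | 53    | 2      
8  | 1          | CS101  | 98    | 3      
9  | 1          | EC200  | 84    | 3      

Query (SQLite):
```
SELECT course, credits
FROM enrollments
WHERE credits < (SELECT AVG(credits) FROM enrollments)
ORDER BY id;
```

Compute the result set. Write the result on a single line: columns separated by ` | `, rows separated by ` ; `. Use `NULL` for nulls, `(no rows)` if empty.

Scalar subquery: AVG(credits) over all enrollments rows = 2.333333 (≈; comparison uses full precision).
Keep rows where credits < that value.

EN101 | 2 ; EN101 | 1 ; PH150 | 2 ; EN101 | 2 ; CS101 | 2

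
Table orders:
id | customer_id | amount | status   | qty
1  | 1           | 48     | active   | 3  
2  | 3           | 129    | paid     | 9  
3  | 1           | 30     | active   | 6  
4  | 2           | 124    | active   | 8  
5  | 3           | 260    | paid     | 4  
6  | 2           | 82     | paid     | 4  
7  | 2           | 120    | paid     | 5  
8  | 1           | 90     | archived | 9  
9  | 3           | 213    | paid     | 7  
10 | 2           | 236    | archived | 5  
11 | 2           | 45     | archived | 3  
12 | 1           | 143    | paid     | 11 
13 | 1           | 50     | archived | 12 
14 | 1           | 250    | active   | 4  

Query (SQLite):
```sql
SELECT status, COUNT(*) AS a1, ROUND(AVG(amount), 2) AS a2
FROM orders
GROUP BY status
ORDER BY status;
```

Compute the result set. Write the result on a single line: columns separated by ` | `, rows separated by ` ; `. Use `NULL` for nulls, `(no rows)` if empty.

active | 4 | 113 ; archived | 4 | 105.25 ; paid | 6 | 157.83

Group orders by status.
Per group compute: COUNT(*), ROUND(AVG(amount), 2).
  active: ids {1, 3, 4, 14} → COUNT(*)=4, ROUND(AVG(amount), 2)=113
  archived: ids {8, 10, 11, 13} → COUNT(*)=4, ROUND(AVG(amount), 2)=105.25
  paid: ids {2, 5, 6, 7, 9, 12} → COUNT(*)=6, ROUND(AVG(amount), 2)=157.83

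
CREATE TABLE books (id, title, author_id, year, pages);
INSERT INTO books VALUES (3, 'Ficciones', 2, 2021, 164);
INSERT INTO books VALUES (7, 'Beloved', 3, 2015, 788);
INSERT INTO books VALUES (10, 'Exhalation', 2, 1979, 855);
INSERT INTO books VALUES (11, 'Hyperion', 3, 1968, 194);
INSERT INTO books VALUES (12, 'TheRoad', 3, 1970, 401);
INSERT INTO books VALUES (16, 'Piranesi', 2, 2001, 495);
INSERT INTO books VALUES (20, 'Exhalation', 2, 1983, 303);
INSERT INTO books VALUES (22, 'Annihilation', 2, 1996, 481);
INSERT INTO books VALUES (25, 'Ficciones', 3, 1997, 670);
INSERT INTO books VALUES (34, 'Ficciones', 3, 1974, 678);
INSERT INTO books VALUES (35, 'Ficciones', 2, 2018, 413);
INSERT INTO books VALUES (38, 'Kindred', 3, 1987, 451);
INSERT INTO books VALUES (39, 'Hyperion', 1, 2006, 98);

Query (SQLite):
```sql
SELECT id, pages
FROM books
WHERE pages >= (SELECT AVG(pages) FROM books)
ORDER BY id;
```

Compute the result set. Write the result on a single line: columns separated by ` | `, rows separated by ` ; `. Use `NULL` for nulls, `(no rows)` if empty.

7 | 788 ; 10 | 855 ; 16 | 495 ; 22 | 481 ; 25 | 670 ; 34 | 678

Scalar subquery: AVG(pages) over all books rows = 460.846154 (≈; comparison uses full precision).
Keep rows where pages >= that value.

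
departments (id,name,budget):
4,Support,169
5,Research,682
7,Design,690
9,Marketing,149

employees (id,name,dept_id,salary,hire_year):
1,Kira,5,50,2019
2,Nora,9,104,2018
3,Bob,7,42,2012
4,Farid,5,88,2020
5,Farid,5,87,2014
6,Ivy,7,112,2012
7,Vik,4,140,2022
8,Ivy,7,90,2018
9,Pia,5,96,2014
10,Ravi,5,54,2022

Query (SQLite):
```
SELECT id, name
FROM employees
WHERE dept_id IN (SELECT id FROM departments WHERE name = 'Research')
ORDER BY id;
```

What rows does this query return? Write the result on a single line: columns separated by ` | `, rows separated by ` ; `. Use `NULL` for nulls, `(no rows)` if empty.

Inner query: departments.id where name = 'Research'.
Outer: keep employees rows whose dept_id is in that set.
Inner query → {5}

1 | Kira ; 4 | Farid ; 5 | Farid ; 9 | Pia ; 10 | Ravi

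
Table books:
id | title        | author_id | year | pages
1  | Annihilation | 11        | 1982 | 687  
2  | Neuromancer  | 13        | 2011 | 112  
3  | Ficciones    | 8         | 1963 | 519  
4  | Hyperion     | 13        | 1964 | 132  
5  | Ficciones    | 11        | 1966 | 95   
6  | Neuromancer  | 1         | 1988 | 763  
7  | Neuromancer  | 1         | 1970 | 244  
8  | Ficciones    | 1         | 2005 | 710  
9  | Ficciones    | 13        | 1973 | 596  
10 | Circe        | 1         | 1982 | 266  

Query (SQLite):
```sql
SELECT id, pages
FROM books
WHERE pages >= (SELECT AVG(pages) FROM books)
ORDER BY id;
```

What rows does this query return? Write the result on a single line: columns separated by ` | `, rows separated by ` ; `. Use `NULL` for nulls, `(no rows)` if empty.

Scalar subquery: AVG(pages) over all books rows = 412.4.
Keep rows where pages >= that value.

1 | 687 ; 3 | 519 ; 6 | 763 ; 8 | 710 ; 9 | 596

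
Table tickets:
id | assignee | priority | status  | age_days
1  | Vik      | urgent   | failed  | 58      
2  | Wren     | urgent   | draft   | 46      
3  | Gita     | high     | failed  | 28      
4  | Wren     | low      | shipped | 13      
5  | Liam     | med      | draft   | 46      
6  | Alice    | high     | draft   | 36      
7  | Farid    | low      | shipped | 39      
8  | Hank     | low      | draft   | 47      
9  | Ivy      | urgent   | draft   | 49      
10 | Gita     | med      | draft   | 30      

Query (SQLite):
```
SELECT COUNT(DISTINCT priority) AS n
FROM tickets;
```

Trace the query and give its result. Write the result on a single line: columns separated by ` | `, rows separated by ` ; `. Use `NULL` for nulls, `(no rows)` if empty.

4

Count distinct non-NULL priority values.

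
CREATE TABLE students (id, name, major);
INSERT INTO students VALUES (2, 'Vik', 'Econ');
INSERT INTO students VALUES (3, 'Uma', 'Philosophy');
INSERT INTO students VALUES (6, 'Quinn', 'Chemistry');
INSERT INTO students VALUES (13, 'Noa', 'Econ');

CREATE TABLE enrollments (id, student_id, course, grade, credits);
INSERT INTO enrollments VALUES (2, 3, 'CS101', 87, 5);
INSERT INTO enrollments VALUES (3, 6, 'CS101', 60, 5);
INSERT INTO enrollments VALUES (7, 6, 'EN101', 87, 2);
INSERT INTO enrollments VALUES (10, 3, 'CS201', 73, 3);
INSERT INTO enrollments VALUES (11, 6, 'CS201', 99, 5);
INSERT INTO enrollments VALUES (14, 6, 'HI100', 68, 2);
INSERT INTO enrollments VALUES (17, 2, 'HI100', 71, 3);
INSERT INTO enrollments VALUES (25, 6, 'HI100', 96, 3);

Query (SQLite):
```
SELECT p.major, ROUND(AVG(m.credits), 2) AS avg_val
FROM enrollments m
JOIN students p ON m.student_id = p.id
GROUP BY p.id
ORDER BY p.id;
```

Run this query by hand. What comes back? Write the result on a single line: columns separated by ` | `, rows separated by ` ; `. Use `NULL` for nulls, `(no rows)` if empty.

Econ | 3 ; Philosophy | 4 ; Chemistry | 3.4

Join each enrollments row to its students via student_id.
Group joined rows by students.id; compute ROUND(AVG(m.credits), 2) per group.
  2: ids {17} → ROUND(AVG(m.credits), 2)=3
  3: ids {2, 10} → ROUND(AVG(m.credits), 2)=4
  6: ids {3, 7, 11, 14, 25} → ROUND(AVG(m.credits), 2)=3.4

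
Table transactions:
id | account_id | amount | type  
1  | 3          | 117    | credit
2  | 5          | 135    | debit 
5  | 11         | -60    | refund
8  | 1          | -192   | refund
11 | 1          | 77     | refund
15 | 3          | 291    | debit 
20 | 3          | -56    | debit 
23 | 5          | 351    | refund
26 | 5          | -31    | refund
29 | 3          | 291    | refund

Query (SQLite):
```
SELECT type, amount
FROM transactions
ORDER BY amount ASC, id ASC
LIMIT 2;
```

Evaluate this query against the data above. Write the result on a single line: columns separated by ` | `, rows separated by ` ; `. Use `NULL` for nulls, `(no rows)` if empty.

refund | -192 ; refund | -60

Sort by amount asc, tiebreak id asc: (-192, id=8), (-60, id=5), (-56, id=20), (-31, id=26), (77, id=11) …. Take first 2.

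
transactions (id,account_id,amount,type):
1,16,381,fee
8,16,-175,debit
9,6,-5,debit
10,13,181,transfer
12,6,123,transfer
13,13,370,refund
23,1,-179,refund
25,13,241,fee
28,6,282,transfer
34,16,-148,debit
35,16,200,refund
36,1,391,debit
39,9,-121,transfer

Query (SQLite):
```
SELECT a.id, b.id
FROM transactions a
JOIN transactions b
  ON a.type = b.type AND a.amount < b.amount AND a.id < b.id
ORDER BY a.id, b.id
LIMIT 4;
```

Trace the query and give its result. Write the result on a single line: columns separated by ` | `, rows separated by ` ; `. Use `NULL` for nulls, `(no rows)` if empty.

Pairs (a,b) with same type, a.amount < b.amount, a.id < b.id.
type groups: debit:{8,9,34,36} fee:{1,25} refund:{13,23,35} transfer:{10,12,28,39}
Ordered by (a.id, b.id); first 4.

8 | 9 ; 8 | 34 ; 8 | 36 ; 9 | 36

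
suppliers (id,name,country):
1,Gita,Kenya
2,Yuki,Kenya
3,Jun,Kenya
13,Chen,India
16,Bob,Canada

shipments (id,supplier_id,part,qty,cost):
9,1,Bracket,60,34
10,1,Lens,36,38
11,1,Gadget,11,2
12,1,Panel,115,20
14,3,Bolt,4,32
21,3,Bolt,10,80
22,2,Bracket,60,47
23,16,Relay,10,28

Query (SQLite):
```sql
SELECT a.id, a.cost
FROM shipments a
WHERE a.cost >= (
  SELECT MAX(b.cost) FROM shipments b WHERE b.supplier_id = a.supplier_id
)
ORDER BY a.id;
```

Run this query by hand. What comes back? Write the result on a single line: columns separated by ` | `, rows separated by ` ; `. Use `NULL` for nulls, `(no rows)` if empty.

For each shipments row a, compute MAX(cost) over rows sharing a.supplier_id.
Keep row a if a.cost >= that per-group MAX.
  supplier_id=1: MAX(cost) = 38
  supplier_id=2: MAX(cost) = 47
  supplier_id=3: MAX(cost) = 80
  supplier_id=16: MAX(cost) = 28

10 | 38 ; 21 | 80 ; 22 | 47 ; 23 | 28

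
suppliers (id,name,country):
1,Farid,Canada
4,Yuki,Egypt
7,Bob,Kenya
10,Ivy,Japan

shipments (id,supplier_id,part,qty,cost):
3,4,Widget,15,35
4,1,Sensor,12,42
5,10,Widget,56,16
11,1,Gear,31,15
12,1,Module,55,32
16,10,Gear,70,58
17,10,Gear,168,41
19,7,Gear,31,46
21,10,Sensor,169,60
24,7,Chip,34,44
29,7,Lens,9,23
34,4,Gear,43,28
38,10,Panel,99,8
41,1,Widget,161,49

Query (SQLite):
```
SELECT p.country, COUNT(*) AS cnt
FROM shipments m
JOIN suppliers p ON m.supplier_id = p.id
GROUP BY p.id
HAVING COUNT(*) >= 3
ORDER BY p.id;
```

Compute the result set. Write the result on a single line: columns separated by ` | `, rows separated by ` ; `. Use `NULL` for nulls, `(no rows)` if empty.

Canada | 4 ; Kenya | 3 ; Japan | 5

Join each shipments row to its suppliers via supplier_id.
Group joined rows by suppliers.id; compute COUNT(*) per group.
HAVING: keep groups with count ≥ 3.
  1: ids {4, 11, 12, 41} → COUNT(*)=4
  4: ids {3, 34} → COUNT(*)=2
  7: ids {19, 24, 29} → COUNT(*)=3
  10: ids {5, 16, 17, 21, 38} → COUNT(*)=5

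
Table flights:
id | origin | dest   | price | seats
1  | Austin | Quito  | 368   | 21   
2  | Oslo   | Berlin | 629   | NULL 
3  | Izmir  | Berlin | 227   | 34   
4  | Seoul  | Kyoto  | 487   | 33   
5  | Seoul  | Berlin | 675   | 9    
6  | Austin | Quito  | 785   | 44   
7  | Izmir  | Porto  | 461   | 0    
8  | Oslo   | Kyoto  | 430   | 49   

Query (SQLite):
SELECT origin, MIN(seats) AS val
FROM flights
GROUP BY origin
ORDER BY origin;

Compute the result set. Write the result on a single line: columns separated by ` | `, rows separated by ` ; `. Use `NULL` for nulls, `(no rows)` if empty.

Partition flights by origin; compute MIN(seats) within each group.
  Austin: ids {1, 6} → MIN(seats)=21
  Izmir: ids {3, 7} → MIN(seats)=0
  Oslo: ids {2, 8} → MIN(seats)=49
  Seoul: ids {4, 5} → MIN(seats)=9

Austin | 21 ; Izmir | 0 ; Oslo | 49 ; Seoul | 9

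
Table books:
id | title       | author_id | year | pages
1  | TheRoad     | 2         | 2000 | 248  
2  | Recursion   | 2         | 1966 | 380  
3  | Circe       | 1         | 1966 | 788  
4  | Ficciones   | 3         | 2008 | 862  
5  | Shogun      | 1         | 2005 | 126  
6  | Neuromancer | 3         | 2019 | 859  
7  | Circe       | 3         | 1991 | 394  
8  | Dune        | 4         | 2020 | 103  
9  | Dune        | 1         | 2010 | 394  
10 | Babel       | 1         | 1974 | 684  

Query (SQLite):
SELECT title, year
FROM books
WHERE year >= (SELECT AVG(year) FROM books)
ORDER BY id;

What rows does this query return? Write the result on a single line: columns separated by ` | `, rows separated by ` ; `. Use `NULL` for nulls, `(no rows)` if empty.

TheRoad | 2000 ; Ficciones | 2008 ; Shogun | 2005 ; Neuromancer | 2019 ; Dune | 2020 ; Dune | 2010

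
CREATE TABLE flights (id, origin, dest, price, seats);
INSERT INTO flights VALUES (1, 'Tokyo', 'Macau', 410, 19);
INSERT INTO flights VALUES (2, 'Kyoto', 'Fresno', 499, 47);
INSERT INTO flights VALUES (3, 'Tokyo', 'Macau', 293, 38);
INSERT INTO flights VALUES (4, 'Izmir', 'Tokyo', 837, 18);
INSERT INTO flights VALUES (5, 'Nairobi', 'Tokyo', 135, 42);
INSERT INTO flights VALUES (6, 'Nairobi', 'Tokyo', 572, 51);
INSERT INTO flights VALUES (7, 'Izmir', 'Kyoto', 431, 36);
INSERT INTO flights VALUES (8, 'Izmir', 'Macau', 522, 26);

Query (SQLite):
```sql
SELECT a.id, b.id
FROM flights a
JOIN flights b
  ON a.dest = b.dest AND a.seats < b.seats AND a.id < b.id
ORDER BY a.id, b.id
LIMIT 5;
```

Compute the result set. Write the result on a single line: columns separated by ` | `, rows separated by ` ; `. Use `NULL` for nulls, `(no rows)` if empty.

Pairs (a,b) with same dest, a.seats < b.seats, a.id < b.id.
dest groups: Fresno:{2} Kyoto:{7} Macau:{1,3,8} Tokyo:{4,5,6}
Ordered by (a.id, b.id); first 5.

1 | 3 ; 1 | 8 ; 4 | 5 ; 4 | 6 ; 5 | 6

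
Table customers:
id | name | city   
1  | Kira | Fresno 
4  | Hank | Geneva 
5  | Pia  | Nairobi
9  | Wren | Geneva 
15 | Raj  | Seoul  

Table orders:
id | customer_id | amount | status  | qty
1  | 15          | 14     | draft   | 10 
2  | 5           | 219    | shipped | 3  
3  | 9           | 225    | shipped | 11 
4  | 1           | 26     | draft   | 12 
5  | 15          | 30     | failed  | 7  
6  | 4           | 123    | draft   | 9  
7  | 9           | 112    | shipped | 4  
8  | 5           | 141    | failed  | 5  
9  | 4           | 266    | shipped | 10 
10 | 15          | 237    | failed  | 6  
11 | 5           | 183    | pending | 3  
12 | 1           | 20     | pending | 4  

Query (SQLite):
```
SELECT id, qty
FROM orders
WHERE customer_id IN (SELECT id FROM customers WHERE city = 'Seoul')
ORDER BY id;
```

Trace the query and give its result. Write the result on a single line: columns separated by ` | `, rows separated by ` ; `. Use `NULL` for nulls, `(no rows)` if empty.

Inner query: customers.id where city = 'Seoul'.
Outer: keep orders rows whose customer_id is in that set.
Inner query → {15}

1 | 10 ; 5 | 7 ; 10 | 6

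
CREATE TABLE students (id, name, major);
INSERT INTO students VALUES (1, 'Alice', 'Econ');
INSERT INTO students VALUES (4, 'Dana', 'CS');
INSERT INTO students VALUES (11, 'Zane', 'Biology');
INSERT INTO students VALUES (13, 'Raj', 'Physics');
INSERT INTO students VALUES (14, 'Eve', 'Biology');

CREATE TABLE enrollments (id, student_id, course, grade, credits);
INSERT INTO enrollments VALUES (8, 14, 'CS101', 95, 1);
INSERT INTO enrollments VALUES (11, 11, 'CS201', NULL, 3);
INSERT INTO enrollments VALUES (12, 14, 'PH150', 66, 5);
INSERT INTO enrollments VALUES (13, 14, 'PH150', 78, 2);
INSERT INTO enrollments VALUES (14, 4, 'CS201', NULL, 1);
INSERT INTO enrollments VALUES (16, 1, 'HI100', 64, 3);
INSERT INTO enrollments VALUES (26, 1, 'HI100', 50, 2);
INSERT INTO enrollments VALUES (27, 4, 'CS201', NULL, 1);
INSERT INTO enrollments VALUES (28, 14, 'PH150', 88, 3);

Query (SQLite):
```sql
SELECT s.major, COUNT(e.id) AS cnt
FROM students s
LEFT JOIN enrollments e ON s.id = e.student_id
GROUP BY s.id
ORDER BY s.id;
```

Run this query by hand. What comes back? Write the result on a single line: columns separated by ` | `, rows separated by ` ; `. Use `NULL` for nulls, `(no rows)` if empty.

Econ | 2 ; CS | 2 ; Biology | 1 ; Physics | 0 ; Biology | 4

LEFT JOIN keeps every students row; unmatched ones get NULL for enrollments columns.
Group by students.id and compute COUNT(e.id). COUNT(col) of an all-NULL group is 0.
  1: ids {16, 26} → COUNT(e.id)=2
  4: ids {14, 27} → COUNT(e.id)=2
  11: ids {11} → COUNT(e.id)=1
  13: ids {—} → COUNT(e.id)=0
  14: ids {8, 12, 13, 28} → COUNT(e.id)=4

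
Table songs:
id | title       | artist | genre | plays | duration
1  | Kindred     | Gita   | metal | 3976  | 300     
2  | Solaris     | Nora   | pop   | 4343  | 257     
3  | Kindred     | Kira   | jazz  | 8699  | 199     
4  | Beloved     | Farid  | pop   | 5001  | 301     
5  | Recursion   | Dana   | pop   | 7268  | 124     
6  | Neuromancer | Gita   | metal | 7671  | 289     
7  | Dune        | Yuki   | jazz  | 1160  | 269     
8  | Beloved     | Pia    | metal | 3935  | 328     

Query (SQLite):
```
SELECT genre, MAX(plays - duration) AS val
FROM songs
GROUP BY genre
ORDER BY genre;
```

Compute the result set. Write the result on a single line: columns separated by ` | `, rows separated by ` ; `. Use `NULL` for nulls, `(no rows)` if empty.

For each row compute plays - duration.
Group by genre; take MAX of the expression per group.
  jazz: ids {3, 7} → MAX(plays - duration)=8500
  metal: ids {1, 6, 8} → MAX(plays - duration)=7382
  pop: ids {2, 4, 5} → MAX(plays - duration)=7144

jazz | 8500 ; metal | 7382 ; pop | 7144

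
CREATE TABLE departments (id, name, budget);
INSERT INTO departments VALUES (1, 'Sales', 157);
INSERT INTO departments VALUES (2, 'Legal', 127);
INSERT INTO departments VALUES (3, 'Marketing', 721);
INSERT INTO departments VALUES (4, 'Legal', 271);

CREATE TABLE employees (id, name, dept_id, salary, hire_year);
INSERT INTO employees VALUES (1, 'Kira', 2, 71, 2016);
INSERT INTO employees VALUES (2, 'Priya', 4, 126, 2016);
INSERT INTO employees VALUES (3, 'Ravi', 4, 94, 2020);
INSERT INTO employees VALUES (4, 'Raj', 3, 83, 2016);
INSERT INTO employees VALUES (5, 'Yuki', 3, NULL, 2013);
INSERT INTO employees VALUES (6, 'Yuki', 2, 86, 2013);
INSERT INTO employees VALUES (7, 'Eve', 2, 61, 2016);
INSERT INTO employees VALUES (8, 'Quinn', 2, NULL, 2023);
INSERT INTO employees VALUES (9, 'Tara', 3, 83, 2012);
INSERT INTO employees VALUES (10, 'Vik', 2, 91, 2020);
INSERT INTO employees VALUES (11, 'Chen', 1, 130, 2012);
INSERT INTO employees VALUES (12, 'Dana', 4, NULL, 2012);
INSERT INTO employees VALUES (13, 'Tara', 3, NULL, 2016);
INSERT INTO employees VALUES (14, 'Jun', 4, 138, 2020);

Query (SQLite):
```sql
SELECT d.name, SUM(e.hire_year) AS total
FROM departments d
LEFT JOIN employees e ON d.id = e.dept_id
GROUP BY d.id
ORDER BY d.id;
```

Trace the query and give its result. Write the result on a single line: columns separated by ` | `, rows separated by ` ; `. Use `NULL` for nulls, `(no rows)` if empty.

LEFT JOIN keeps every departments row; unmatched ones get NULL for employees columns.
Group by departments.id and compute SUM(e.hire_year). SUM over an all-NULL group is NULL.
  1: ids {11} → SUM(e.hire_year)=2012
  2: ids {1, 6, 7, 8, 10} → SUM(e.hire_year)=10088
  3: ids {4, 5, 9, 13} → SUM(e.hire_year)=8057
  4: ids {2, 3, 12, 14} → SUM(e.hire_year)=8068

Sales | 2012 ; Legal | 10088 ; Marketing | 8057 ; Legal | 8068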